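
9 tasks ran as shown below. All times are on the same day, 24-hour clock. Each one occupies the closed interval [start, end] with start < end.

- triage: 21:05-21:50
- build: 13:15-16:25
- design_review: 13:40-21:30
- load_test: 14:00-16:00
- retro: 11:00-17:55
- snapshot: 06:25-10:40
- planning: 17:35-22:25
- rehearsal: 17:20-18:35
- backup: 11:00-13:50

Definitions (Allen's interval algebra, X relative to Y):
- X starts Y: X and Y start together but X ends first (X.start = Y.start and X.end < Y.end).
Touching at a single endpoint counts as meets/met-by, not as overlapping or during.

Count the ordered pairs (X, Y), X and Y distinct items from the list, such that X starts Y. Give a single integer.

Checking all 72 ordered pairs for relation 'starts'; matching pairs in alphabetical order:
(backup, retro): backup starts retro ✓
Count: 1.

1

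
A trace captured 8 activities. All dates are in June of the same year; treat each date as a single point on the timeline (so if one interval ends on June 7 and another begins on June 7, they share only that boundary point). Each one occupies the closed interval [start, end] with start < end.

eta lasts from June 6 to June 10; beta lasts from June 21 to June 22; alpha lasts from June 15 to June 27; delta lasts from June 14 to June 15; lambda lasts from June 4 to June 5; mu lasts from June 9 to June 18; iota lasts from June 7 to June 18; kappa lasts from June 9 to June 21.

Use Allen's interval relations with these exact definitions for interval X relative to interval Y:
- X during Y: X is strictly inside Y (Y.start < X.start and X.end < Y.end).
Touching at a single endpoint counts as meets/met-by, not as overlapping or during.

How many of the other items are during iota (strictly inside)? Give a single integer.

Target iota = [June 7, June 18].
alpha [June 15, June 27] → overlapped-by → no.
beta [June 21, June 22] → after → no.
delta [June 14, June 15] → during → counts.
eta [June 6, June 10] → overlaps → no.
kappa [June 9, June 21] → overlapped-by → no.
lambda [June 4, June 5] → before → no.
mu [June 9, June 18] → finishes → no.
Total: 1.

1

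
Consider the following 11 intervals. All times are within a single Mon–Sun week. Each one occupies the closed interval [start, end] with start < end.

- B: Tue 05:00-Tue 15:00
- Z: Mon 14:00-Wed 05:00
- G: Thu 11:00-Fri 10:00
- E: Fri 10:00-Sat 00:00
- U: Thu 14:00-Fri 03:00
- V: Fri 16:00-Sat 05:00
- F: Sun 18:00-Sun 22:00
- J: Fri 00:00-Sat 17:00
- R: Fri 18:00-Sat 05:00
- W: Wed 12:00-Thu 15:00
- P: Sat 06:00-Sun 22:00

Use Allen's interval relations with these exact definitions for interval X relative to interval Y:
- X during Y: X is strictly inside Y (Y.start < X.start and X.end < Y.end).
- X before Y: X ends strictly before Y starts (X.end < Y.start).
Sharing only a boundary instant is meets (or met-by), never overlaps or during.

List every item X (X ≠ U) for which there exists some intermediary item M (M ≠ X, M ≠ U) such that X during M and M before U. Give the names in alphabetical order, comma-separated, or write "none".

Target U = [Thu 14:00, Fri 03:00].
Intermediaries M with M before U: B, Z.
Via B — items with X during B: none.
Via Z — items with X during Z: B.
Union: B.

B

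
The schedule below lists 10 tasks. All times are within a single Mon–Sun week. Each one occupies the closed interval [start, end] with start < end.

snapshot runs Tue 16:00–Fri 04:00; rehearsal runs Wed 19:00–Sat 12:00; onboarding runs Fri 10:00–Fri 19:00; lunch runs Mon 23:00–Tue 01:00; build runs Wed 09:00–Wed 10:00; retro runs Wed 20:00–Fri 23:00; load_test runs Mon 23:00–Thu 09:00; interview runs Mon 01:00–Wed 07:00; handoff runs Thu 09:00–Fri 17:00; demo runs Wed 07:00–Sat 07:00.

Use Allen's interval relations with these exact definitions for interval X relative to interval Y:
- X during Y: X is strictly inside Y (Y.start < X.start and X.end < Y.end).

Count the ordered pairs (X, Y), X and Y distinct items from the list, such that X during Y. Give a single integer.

Checking all 90 ordered pairs for relation 'during'; matching pairs in alphabetical order:
(build, demo): build during demo ✓
(build, load_test): build during load_test ✓
(build, snapshot): build during snapshot ✓
(handoff, demo): handoff during demo ✓
(handoff, rehearsal): handoff during rehearsal ✓
(handoff, retro): handoff during retro ✓
(lunch, interview): lunch during interview ✓
(onboarding, demo): onboarding during demo ✓
(onboarding, rehearsal): onboarding during rehearsal ✓
(onboarding, retro): onboarding during retro ✓
(retro, demo): retro during demo ✓
(retro, rehearsal): retro during rehearsal ✓
Count: 12.

12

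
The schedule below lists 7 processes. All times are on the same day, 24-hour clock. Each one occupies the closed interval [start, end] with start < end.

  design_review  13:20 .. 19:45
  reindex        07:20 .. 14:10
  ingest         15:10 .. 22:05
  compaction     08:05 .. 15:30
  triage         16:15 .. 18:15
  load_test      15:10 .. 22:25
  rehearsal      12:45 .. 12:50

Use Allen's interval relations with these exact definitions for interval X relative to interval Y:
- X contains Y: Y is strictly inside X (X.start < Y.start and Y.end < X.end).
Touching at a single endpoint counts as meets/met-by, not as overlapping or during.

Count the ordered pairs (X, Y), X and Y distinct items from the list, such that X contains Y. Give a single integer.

Checking all 42 ordered pairs for relation 'contains'; matching pairs in alphabetical order:
(compaction, rehearsal): compaction contains rehearsal ✓
(design_review, triage): design_review contains triage ✓
(ingest, triage): ingest contains triage ✓
(load_test, triage): load_test contains triage ✓
(reindex, rehearsal): reindex contains rehearsal ✓
Count: 5.

5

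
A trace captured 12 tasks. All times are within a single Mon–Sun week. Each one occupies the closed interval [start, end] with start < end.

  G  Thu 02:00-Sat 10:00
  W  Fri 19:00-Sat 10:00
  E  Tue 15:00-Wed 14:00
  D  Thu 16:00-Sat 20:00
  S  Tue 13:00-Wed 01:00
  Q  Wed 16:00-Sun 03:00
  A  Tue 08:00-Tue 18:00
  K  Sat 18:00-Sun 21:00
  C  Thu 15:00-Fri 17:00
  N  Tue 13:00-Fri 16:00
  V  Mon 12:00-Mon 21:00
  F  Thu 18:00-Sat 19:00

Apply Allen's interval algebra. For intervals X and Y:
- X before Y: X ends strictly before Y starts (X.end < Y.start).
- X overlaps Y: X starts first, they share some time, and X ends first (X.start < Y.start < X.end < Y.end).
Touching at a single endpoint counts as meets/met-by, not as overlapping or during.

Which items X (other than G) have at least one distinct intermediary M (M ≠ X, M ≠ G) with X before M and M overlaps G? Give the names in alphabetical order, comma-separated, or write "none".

V

Target G = [Thu 02:00, Sat 10:00].
Intermediaries M with M overlaps G: N.
Via N — items with X before N: V.
Union: V.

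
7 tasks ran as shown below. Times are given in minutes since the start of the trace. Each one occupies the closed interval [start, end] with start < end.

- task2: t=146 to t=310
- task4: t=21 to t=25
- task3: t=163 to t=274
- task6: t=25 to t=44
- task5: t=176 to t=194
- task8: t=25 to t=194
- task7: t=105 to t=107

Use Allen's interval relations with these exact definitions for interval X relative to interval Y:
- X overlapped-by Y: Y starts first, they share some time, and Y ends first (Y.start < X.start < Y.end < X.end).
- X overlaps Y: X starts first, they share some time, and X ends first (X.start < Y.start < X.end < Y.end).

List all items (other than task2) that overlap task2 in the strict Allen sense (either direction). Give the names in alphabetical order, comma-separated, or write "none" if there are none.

Target task2 = [t=146, t=310].
task3 [t=163, t=274] → during → no.
task4 [t=21, t=25] → before → no.
task5 [t=176, t=194] → during → no.
task6 [t=25, t=44] → before → no.
task7 [t=105, t=107] → before → no.
task8 [t=25, t=194] → overlaps → yes.
Result: task8.

task8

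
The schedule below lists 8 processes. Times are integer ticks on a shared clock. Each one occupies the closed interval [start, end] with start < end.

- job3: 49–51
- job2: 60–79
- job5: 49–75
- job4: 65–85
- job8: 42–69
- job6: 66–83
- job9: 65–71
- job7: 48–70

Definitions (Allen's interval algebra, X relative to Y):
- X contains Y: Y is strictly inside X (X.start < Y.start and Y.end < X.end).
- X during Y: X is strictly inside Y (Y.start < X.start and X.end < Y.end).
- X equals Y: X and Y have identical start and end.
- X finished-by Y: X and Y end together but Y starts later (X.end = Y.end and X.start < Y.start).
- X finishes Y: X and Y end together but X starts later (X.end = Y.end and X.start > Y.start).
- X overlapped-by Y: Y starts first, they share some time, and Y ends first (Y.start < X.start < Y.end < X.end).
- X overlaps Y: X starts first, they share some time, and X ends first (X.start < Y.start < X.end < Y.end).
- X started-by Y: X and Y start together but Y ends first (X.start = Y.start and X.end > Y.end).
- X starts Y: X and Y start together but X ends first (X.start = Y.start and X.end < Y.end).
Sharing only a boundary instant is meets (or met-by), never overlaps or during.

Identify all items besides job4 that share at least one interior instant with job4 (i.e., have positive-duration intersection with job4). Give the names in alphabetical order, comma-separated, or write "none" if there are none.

job2, job5, job6, job7, job8, job9

Target job4 = [65, 85].
job2 [60, 79] → overlaps → yes.
job3 [49, 51] → before → no.
job5 [49, 75] → overlaps → yes.
job6 [66, 83] → during → yes.
job7 [48, 70] → overlaps → yes.
job8 [42, 69] → overlaps → yes.
job9 [65, 71] → starts → yes.
Result: job2, job5, job6, job7, job8, job9.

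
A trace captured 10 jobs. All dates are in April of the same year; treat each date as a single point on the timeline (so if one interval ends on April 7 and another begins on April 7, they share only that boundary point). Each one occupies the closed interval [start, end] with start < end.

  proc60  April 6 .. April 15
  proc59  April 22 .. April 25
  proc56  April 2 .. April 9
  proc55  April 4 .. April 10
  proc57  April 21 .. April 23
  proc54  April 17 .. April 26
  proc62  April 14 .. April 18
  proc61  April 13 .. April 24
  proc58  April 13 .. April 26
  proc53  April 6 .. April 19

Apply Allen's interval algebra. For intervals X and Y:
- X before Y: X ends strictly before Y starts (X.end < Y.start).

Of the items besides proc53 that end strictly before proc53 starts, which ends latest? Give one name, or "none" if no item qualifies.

none

Target proc53 = [April 6, April 19].
proc54 [April 17, April 26] → overlapped-by → excluded.
proc55 [April 4, April 10] → overlaps → excluded.
proc56 [April 2, April 9] → overlaps → excluded.
proc57 [April 21, April 23] → after → excluded.
proc58 [April 13, April 26] → overlapped-by → excluded.
proc59 [April 22, April 25] → after → excluded.
proc60 [April 6, April 15] → starts → excluded.
proc61 [April 13, April 24] → overlapped-by → excluded.
proc62 [April 14, April 18] → during → excluded.
No candidates → none.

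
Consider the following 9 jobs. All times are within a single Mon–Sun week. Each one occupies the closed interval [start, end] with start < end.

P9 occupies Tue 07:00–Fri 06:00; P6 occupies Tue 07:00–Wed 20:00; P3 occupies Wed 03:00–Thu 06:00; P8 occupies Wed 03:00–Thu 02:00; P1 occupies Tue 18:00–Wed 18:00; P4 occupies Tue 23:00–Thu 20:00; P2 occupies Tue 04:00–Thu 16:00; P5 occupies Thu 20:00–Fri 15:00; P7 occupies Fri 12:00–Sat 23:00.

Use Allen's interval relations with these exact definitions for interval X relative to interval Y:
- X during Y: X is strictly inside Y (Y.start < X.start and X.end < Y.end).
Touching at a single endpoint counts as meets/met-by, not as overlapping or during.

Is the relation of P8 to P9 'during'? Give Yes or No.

P8 = [Wed 03:00, Thu 02:00], P9 = [Tue 07:00, Fri 06:00].
Actual relation of P8 to P9: during.
Asked whether 'during' holds → Yes.

Yes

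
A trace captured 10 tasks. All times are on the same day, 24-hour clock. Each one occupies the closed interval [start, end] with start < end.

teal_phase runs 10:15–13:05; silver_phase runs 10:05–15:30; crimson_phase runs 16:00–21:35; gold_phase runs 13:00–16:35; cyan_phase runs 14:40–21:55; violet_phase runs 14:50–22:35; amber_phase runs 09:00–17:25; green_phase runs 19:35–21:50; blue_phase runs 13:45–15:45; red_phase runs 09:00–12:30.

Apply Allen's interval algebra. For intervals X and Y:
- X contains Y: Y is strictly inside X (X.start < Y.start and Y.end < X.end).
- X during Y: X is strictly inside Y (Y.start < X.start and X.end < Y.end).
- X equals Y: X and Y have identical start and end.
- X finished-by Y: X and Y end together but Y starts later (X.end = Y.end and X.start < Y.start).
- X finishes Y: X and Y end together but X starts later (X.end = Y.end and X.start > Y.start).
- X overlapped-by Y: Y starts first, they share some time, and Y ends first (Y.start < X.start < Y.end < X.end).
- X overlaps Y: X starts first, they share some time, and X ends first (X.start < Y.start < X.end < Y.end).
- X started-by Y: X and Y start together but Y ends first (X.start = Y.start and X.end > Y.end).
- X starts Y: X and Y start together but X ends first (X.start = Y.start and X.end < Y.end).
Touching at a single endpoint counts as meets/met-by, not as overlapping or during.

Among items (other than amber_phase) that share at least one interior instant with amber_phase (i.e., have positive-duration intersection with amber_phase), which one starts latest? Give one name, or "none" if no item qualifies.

Target amber_phase = [09:00, 17:25].
blue_phase [13:45, 15:45] → during → candidate.
crimson_phase [16:00, 21:35] → overlapped-by → candidate.
cyan_phase [14:40, 21:55] → overlapped-by → candidate.
gold_phase [13:00, 16:35] → during → candidate.
green_phase [19:35, 21:50] → after → excluded.
red_phase [09:00, 12:30] → starts → candidate.
silver_phase [10:05, 15:30] → during → candidate.
teal_phase [10:15, 13:05] → during → candidate.
violet_phase [14:50, 22:35] → overlapped-by → candidate.
Among candidates, latest start is 16:00 → crimson_phase.

crimson_phase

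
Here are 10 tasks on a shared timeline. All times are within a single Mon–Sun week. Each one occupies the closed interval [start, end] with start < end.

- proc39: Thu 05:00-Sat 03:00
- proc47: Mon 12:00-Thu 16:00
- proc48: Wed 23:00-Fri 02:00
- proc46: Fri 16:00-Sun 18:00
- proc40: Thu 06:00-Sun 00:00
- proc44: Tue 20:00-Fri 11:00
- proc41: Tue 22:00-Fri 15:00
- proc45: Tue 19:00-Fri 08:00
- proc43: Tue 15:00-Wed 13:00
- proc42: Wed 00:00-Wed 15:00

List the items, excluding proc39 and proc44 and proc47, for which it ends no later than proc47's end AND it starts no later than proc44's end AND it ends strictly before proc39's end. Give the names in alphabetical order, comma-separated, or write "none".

proc42, proc43

Conditions: its end is no later than proc47's end (X.end <= Thu 16:00) AND its start is no later than proc44's end (X.start <= Fri 11:00) AND its end is strictly before proc39's end (X.end < Sat 03:00).
proc40: end Sun 00:00 <= Thu 16:00? ✗; start Thu 06:00 <= Fri 11:00? ✓; end Sun 00:00 < Sat 03:00? ✗ → no.
proc41: end Fri 15:00 <= Thu 16:00? ✗; start Tue 22:00 <= Fri 11:00? ✓; end Fri 15:00 < Sat 03:00? ✓ → no.
proc42: end Wed 15:00 <= Thu 16:00? ✓; start Wed 00:00 <= Fri 11:00? ✓; end Wed 15:00 < Sat 03:00? ✓ → yes.
proc43: end Wed 13:00 <= Thu 16:00? ✓; start Tue 15:00 <= Fri 11:00? ✓; end Wed 13:00 < Sat 03:00? ✓ → yes.
proc45: end Fri 08:00 <= Thu 16:00? ✗; start Tue 19:00 <= Fri 11:00? ✓; end Fri 08:00 < Sat 03:00? ✓ → no.
proc46: end Sun 18:00 <= Thu 16:00? ✗; start Fri 16:00 <= Fri 11:00? ✗; end Sun 18:00 < Sat 03:00? ✗ → no.
proc48: end Fri 02:00 <= Thu 16:00? ✗; start Wed 23:00 <= Fri 11:00? ✓; end Fri 02:00 < Sat 03:00? ✓ → no.
Result: proc42, proc43.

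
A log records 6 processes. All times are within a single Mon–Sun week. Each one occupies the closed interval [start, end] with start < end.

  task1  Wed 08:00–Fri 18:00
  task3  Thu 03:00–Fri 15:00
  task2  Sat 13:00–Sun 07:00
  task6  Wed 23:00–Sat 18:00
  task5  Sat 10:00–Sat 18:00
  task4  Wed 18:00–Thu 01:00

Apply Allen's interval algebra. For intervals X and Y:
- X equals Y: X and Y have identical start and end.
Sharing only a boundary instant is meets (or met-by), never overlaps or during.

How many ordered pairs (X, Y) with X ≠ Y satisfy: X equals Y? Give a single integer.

Checking all 30 ordered pairs for relation 'equals'; matching pairs in alphabetical order:
No pair satisfies it.
Count: 0.

0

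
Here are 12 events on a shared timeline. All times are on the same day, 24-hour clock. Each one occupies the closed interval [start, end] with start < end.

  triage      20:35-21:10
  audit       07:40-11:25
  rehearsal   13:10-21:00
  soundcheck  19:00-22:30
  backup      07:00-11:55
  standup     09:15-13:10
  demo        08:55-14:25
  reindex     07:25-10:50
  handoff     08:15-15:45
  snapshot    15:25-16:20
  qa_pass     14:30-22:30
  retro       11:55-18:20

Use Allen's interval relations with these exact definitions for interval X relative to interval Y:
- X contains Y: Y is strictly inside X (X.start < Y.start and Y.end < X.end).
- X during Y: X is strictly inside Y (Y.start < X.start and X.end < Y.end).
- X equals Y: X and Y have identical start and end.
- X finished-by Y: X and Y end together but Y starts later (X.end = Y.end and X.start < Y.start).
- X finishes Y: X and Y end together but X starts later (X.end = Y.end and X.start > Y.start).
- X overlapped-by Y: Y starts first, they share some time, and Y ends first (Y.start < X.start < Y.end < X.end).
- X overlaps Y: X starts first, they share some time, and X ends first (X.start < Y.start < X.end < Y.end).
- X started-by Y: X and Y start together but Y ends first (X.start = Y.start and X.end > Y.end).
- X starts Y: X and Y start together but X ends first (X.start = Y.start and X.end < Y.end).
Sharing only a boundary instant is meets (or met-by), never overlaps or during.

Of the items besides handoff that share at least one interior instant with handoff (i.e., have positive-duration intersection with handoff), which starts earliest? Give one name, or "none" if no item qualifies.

backup

Target handoff = [08:15, 15:45].
audit [07:40, 11:25] → overlaps → candidate.
backup [07:00, 11:55] → overlaps → candidate.
demo [08:55, 14:25] → during → candidate.
qa_pass [14:30, 22:30] → overlapped-by → candidate.
rehearsal [13:10, 21:00] → overlapped-by → candidate.
reindex [07:25, 10:50] → overlaps → candidate.
retro [11:55, 18:20] → overlapped-by → candidate.
snapshot [15:25, 16:20] → overlapped-by → candidate.
soundcheck [19:00, 22:30] → after → excluded.
standup [09:15, 13:10] → during → candidate.
triage [20:35, 21:10] → after → excluded.
Among candidates, earliest start is 07:00 → backup.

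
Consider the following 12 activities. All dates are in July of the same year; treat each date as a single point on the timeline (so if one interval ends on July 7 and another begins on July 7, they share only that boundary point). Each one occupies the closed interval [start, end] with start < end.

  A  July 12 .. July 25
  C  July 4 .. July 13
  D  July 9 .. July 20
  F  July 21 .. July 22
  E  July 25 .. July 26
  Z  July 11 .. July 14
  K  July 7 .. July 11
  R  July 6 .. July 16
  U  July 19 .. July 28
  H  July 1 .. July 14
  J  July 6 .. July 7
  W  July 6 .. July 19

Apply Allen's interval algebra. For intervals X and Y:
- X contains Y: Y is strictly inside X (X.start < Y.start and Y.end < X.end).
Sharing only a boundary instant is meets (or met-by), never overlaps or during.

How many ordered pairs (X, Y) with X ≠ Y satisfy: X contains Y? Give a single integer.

13

Checking all 132 ordered pairs for relation 'contains'; matching pairs in alphabetical order:
(A, F): A contains F ✓
(C, J): C contains J ✓
(C, K): C contains K ✓
(D, Z): D contains Z ✓
(H, C): H contains C ✓
(H, J): H contains J ✓
(H, K): H contains K ✓
(R, K): R contains K ✓
(R, Z): R contains Z ✓
(U, E): U contains E ✓
(U, F): U contains F ✓
(W, K): W contains K ✓
(W, Z): W contains Z ✓
Count: 13.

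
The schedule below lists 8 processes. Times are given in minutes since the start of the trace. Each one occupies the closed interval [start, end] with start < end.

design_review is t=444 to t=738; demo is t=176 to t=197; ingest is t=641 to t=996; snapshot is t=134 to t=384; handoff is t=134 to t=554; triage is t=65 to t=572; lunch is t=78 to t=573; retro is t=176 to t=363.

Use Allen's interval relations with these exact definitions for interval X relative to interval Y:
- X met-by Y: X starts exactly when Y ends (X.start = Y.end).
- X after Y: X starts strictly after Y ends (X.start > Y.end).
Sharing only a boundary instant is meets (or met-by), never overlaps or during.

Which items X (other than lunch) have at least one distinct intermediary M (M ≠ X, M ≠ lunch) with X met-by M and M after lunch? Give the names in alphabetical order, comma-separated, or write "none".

Target lunch = [t=78, t=573].
Intermediaries M with M after lunch: ingest.
Via ingest — items with X met-by ingest: none.
Union: none.

none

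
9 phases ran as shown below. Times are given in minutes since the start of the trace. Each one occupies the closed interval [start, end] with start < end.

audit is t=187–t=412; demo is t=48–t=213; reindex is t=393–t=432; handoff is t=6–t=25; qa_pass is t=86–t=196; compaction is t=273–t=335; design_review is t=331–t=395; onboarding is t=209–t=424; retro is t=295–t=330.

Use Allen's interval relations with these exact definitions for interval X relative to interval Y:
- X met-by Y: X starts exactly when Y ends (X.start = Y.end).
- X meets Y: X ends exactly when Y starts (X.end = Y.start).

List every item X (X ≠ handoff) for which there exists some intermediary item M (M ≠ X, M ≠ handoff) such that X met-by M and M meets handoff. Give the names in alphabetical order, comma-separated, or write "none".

none

Target handoff = [t=6, t=25].
Intermediaries M with M meets handoff: none.
Union: none.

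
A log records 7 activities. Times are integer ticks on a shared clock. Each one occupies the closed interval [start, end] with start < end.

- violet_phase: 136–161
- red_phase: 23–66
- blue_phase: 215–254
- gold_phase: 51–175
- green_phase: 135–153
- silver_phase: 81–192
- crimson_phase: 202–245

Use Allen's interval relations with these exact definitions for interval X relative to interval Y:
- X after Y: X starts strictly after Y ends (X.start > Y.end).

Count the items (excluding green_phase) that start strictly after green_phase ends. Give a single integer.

2

Target green_phase = [135, 153].
blue_phase [215, 254] → after → counts.
crimson_phase [202, 245] → after → counts.
gold_phase [51, 175] → contains → no.
red_phase [23, 66] → before → no.
silver_phase [81, 192] → contains → no.
violet_phase [136, 161] → overlapped-by → no.
Total: 2.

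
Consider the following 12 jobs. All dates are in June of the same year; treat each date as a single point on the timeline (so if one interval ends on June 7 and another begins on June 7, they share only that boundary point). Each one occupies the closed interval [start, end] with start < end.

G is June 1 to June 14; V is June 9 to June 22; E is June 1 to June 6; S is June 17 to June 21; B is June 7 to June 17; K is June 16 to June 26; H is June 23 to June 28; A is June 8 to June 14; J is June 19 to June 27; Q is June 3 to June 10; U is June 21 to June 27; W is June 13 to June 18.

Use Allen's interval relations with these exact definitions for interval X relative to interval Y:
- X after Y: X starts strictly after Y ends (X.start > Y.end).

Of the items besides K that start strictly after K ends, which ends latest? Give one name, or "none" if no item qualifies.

Target K = [June 16, June 26].
A [June 8, June 14] → before → excluded.
B [June 7, June 17] → overlaps → excluded.
E [June 1, June 6] → before → excluded.
G [June 1, June 14] → before → excluded.
H [June 23, June 28] → overlapped-by → excluded.
J [June 19, June 27] → overlapped-by → excluded.
Q [June 3, June 10] → before → excluded.
S [June 17, June 21] → during → excluded.
U [June 21, June 27] → overlapped-by → excluded.
V [June 9, June 22] → overlaps → excluded.
W [June 13, June 18] → overlaps → excluded.
No candidates → none.

none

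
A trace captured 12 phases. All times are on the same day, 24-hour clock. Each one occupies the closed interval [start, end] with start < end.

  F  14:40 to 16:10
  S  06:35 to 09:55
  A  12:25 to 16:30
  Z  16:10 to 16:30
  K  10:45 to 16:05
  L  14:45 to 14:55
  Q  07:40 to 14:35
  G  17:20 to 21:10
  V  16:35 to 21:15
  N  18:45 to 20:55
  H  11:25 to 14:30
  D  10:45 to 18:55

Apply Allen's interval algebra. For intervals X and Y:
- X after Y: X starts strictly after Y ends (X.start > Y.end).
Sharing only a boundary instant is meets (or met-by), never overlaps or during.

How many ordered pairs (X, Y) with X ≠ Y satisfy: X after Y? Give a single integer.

Checking all 132 ordered pairs for relation 'after'; matching pairs in alphabetical order:
(A, S): A after S ✓
(D, S): D after S ✓
(F, H): F after H ✓
(F, Q): F after Q ✓
(F, S): F after S ✓
(G, A): G after A ✓
(G, F): G after F ✓
(G, H): G after H ✓
(G, K): G after K ✓
(G, L): G after L ✓
(G, Q): G after Q ✓
(G, S): G after S ✓
(G, Z): G after Z ✓
(H, S): H after S ✓
(K, S): K after S ✓
(L, H): L after H ✓
(L, Q): L after Q ✓
(L, S): L after S ✓
(N, A): N after A ✓
(N, F): N after F ✓
(N, H): N after H ✓
(N, K): N after K ✓
(N, L): N after L ✓
(N, Q): N after Q ✓
... plus 15 further pairs not listed.
Count: 39.

39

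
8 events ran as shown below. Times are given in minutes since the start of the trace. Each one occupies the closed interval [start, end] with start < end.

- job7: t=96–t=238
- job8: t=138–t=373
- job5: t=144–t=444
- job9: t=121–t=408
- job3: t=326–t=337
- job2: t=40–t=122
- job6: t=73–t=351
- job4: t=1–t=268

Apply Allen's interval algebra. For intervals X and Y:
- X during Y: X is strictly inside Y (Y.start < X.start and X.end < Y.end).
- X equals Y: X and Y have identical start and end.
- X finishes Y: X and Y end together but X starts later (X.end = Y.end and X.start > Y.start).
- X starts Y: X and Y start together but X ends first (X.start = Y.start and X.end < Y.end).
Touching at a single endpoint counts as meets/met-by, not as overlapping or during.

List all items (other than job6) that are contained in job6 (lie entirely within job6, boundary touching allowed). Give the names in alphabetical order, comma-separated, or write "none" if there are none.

Target job6 = [t=73, t=351].
job2 [t=40, t=122] → overlaps → no.
job3 [t=326, t=337] → during → yes.
job4 [t=1, t=268] → overlaps → no.
job5 [t=144, t=444] → overlapped-by → no.
job7 [t=96, t=238] → during → yes.
job8 [t=138, t=373] → overlapped-by → no.
job9 [t=121, t=408] → overlapped-by → no.
Result: job3, job7.

job3, job7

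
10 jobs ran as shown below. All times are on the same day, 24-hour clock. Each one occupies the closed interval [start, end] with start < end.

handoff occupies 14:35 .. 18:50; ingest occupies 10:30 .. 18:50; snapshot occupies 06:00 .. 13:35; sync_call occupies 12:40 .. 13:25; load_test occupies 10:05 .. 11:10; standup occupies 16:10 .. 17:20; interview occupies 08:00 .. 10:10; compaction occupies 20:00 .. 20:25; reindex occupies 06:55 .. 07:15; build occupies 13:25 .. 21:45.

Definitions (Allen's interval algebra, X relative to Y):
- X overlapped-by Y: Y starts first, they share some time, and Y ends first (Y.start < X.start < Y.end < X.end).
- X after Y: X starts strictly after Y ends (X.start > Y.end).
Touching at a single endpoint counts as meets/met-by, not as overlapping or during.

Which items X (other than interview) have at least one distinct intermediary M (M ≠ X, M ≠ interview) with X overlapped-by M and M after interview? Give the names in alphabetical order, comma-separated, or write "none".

Target interview = [08:00, 10:10].
Intermediaries M with M after interview: build, compaction, handoff, ingest, standup, sync_call.
Via build — items with X overlapped-by build: none.
Via compaction — items with X overlapped-by compaction: none.
Via handoff — items with X overlapped-by handoff: none.
Via ingest — items with X overlapped-by ingest: build.
Via standup — items with X overlapped-by standup: none.
Via sync_call — items with X overlapped-by sync_call: none.
Union: build.

build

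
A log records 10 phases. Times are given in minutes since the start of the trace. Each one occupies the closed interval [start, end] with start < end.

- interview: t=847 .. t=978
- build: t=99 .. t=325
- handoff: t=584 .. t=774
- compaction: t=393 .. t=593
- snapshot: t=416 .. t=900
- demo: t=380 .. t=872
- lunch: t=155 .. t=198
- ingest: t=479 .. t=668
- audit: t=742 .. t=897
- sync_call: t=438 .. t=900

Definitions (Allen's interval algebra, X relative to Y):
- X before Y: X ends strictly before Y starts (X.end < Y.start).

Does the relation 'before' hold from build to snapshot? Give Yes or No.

build = [t=99, t=325], snapshot = [t=416, t=900].
Actual relation of build to snapshot: before.
Asked whether 'before' holds → Yes.

Yes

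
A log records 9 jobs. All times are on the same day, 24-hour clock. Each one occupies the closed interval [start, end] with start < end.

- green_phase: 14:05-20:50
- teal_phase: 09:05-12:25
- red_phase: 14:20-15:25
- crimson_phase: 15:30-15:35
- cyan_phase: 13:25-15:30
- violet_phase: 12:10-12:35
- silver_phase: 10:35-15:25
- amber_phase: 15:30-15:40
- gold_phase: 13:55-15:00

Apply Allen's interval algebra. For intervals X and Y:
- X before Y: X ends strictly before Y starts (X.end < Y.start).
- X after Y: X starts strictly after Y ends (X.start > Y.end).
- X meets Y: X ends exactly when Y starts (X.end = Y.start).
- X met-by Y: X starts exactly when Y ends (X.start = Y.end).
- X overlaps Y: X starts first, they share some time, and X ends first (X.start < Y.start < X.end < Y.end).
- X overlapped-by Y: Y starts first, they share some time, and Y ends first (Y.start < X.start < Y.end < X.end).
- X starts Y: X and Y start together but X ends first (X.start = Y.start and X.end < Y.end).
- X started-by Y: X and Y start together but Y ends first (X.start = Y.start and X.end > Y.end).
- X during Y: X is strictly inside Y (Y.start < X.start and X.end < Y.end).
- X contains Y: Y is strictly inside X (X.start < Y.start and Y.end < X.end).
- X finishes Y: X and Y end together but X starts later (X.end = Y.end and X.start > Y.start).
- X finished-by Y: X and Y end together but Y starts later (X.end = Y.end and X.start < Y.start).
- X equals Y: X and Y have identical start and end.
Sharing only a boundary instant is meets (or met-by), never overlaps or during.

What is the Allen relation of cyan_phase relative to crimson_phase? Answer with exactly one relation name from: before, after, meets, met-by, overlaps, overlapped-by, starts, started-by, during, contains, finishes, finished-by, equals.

cyan_phase = [13:25, 15:30]; crimson_phase = [15:30, 15:35].
Compare endpoints: cyan_phase.start < crimson_phase.start, cyan_phase.start < crimson_phase.end, cyan_phase.end = crimson_phase.start, cyan_phase.end < crimson_phase.end.
That pattern is 'meets'.

meets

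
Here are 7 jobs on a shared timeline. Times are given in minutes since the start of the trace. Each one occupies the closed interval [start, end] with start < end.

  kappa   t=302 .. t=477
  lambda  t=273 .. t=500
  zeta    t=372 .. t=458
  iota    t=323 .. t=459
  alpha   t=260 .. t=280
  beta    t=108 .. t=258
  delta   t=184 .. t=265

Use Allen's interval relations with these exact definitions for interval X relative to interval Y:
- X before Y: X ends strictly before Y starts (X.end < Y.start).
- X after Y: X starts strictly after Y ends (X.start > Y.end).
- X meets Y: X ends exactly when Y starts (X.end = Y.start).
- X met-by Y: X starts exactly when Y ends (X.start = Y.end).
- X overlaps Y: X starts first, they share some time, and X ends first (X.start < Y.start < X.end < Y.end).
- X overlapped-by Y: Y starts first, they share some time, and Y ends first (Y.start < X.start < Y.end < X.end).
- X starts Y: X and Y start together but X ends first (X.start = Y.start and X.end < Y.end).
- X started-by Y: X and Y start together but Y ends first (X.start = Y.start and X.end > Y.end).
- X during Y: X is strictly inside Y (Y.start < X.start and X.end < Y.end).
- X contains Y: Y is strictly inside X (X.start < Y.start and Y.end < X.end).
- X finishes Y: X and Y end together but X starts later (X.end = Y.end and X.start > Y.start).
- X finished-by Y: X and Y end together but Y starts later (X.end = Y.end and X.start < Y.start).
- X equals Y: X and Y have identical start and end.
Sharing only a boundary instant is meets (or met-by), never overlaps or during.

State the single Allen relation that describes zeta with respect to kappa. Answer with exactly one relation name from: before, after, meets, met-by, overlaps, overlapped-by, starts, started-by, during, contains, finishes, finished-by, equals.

zeta = [t=372, t=458]; kappa = [t=302, t=477].
Compare endpoints: zeta.start > kappa.start, zeta.start < kappa.end, zeta.end > kappa.start, zeta.end < kappa.end.
That pattern is 'during'.

during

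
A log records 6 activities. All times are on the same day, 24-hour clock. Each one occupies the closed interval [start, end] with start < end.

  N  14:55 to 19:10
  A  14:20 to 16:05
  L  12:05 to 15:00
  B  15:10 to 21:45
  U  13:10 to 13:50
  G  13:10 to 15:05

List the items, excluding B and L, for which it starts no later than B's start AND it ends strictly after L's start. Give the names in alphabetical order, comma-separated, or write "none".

Conditions: its start is no later than B's start (X.start <= 15:10) AND its end is strictly after L's start (X.end > 12:05).
A: start 14:20 <= 15:10? ✓; end 16:05 > 12:05? ✓ → yes.
G: start 13:10 <= 15:10? ✓; end 15:05 > 12:05? ✓ → yes.
N: start 14:55 <= 15:10? ✓; end 19:10 > 12:05? ✓ → yes.
U: start 13:10 <= 15:10? ✓; end 13:50 > 12:05? ✓ → yes.
Result: A, G, N, U.

A, G, N, U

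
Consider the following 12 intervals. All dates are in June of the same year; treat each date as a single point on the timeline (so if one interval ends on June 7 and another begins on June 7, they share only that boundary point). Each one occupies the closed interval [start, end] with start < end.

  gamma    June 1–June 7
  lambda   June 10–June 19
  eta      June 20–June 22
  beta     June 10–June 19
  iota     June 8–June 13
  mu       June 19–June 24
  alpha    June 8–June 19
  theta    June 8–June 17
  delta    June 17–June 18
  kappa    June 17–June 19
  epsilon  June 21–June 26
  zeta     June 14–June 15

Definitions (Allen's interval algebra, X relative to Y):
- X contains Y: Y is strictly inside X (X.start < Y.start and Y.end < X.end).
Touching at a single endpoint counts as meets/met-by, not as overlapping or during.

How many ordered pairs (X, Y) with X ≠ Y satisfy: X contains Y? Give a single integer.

Checking all 132 ordered pairs for relation 'contains'; matching pairs in alphabetical order:
(alpha, delta): alpha contains delta ✓
(alpha, zeta): alpha contains zeta ✓
(beta, delta): beta contains delta ✓
(beta, zeta): beta contains zeta ✓
(lambda, delta): lambda contains delta ✓
(lambda, zeta): lambda contains zeta ✓
(mu, eta): mu contains eta ✓
(theta, zeta): theta contains zeta ✓
Count: 8.

8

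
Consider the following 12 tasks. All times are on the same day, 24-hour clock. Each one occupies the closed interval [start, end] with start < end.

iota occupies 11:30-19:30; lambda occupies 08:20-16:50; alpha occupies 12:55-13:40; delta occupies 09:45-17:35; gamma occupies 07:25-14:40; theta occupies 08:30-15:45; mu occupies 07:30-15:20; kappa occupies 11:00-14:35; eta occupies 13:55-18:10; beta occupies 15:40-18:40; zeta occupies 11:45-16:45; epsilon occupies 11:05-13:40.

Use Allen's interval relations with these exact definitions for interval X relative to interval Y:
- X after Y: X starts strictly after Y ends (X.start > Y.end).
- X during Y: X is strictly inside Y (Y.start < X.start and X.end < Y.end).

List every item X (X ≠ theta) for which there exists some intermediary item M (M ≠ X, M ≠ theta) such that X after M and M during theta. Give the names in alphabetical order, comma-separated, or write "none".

beta, eta

Target theta = [08:30, 15:45].
Intermediaries M with M during theta: alpha, epsilon, kappa.
Via alpha — items with X after alpha: beta, eta.
Via epsilon — items with X after epsilon: beta, eta.
Via kappa — items with X after kappa: beta.
Union: beta, eta.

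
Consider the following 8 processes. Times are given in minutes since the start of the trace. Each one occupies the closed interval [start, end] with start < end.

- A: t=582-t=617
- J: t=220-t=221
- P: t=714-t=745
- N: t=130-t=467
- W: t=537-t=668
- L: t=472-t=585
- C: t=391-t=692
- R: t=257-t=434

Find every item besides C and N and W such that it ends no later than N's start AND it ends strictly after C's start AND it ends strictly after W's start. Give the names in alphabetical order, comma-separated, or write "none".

Conditions: its end is no later than N's start (X.end <= t=130) AND its end is strictly after C's start (X.end > t=391) AND its end is strictly after W's start (X.end > t=537).
A: end t=617 <= t=130? ✗; end t=617 > t=391? ✓; end t=617 > t=537? ✓ → no.
J: end t=221 <= t=130? ✗; end t=221 > t=391? ✗; end t=221 > t=537? ✗ → no.
L: end t=585 <= t=130? ✗; end t=585 > t=391? ✓; end t=585 > t=537? ✓ → no.
P: end t=745 <= t=130? ✗; end t=745 > t=391? ✓; end t=745 > t=537? ✓ → no.
R: end t=434 <= t=130? ✗; end t=434 > t=391? ✓; end t=434 > t=537? ✗ → no.
Result: none.

none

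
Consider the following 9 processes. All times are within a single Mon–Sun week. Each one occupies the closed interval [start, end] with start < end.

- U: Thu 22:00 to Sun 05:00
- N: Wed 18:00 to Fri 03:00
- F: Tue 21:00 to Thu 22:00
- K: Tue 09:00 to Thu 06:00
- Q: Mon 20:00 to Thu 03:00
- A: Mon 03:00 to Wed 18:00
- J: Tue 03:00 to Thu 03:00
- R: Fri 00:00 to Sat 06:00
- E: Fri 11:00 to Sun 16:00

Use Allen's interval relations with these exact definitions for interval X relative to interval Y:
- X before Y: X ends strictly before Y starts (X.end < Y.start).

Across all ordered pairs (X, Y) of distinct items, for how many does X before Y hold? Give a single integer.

Checking all 72 ordered pairs for relation 'before'; matching pairs in alphabetical order:
(A, E): A before E ✓
(A, R): A before R ✓
(A, U): A before U ✓
(F, E): F before E ✓
(F, R): F before R ✓
(J, E): J before E ✓
(J, R): J before R ✓
(J, U): J before U ✓
(K, E): K before E ✓
(K, R): K before R ✓
(K, U): K before U ✓
(N, E): N before E ✓
(Q, E): Q before E ✓
(Q, R): Q before R ✓
(Q, U): Q before U ✓
Count: 15.

15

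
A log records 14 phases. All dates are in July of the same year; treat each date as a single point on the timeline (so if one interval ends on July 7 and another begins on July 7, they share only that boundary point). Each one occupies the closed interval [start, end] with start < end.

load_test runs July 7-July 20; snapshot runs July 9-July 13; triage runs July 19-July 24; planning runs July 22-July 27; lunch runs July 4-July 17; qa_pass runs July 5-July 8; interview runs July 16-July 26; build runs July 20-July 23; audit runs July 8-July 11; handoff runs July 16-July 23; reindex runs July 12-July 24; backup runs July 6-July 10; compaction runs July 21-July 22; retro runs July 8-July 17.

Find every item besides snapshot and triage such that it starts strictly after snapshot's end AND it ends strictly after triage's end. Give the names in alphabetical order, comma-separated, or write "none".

interview, planning

Conditions: its start is strictly after snapshot's end (X.start > July 13) AND its end is strictly after triage's end (X.end > July 24).
audit: start July 8 > July 13? ✗; end July 11 > July 24? ✗ → no.
backup: start July 6 > July 13? ✗; end July 10 > July 24? ✗ → no.
build: start July 20 > July 13? ✓; end July 23 > July 24? ✗ → no.
compaction: start July 21 > July 13? ✓; end July 22 > July 24? ✗ → no.
handoff: start July 16 > July 13? ✓; end July 23 > July 24? ✗ → no.
interview: start July 16 > July 13? ✓; end July 26 > July 24? ✓ → yes.
load_test: start July 7 > July 13? ✗; end July 20 > July 24? ✗ → no.
lunch: start July 4 > July 13? ✗; end July 17 > July 24? ✗ → no.
planning: start July 22 > July 13? ✓; end July 27 > July 24? ✓ → yes.
qa_pass: start July 5 > July 13? ✗; end July 8 > July 24? ✗ → no.
reindex: start July 12 > July 13? ✗; end July 24 > July 24? ✗ → no.
retro: start July 8 > July 13? ✗; end July 17 > July 24? ✗ → no.
Result: interview, planning.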